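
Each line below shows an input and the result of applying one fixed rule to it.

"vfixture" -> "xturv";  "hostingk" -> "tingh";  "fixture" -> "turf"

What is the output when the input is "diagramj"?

The pattern: swap the first and last characters, then delete the first 3 characters.
Starting from "diagramj": after the first operation, "jiagramd"; after the second, "gramd".
(Check on "hostingk": → "kostingh" → "tingh" ✓)

gramd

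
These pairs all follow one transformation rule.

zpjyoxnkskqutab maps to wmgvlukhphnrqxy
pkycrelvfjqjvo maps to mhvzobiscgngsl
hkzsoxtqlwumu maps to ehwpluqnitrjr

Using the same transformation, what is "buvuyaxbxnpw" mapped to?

yrsrvxuyukmt

The rule is to shift every letter 3 places backward in the alphabet (wrapping around).
Applying that to "buvuyaxbxnpw" gives "yrsrvxuyukmt".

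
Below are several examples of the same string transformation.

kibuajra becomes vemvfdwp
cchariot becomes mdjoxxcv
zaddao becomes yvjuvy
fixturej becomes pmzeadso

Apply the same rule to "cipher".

The transformation: swap the front and back halves of the string, then shift every letter 5 places backward in the alphabet (wrapping around).
On "cipher": the first step gives "hercip", and the second then gives "czmxdk".

czmxdk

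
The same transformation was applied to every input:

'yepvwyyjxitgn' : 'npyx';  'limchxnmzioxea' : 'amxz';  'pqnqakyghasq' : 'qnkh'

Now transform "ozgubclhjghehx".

xgcj

In each case the input is transformed by: move the last 3 characters to the front (rotate right by 3), then keep one character in every 3, starting at position 3 (positions 3rd, 6th, 9th, ...).
For "ozgubclhjghehx", step one produces "ehxozgubclhjgh"; step two turns that into "xgcj".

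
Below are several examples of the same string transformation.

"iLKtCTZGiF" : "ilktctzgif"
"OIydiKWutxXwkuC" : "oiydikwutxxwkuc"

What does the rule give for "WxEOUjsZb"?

wxeoujszb

Rule — convert every letter to lowercase.
Doing the same to "WxEOUjsZb": "wxeoujszb".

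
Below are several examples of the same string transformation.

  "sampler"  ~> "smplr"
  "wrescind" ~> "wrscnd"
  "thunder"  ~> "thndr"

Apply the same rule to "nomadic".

nmdc

The transformation: remove every vowel.
Doing the same to "nomadic": "nmdc".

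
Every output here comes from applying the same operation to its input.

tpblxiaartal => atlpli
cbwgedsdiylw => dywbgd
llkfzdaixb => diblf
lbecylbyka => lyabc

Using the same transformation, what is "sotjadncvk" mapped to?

dckoj

The pattern: keep every other character starting from the second (positions 2nd, 4th, 6th, ...), then move the last 3 characters to the front (rotate right by 3).
Applying both steps to "sotjadncvk": "ojdck", then "dckoj".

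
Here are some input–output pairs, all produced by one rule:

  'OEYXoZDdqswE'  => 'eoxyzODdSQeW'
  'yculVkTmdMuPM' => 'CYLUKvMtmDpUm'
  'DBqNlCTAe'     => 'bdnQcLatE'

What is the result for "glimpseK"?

The pattern: swap each adjacent pair of characters (1↔2, 3↔4, ...), then flip the case of every letter.
For "glimpseK", step one produces "lgmispKe"; step two turns that into "LGMISPkE".

LGMISPkE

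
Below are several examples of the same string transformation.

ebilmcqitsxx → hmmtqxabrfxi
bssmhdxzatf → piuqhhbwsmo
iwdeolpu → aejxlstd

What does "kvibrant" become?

pcizkxqg

The rule is to move the last 3 characters to the front (rotate right by 3), then shift every letter 11 places backward in the alphabet (wrapping around).
"kvibrant" → "antkvibr" → "pcizkxqg".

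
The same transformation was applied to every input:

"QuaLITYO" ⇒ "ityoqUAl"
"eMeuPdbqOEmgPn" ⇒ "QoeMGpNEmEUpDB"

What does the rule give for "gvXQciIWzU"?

Rule — swap the front and back halves of the string, then flip the case of every letter.
Applying both steps to "gvXQciIWzU": "iIWzUgvXQc", then "IiwZuGVxqC".

IiwZuGVxqC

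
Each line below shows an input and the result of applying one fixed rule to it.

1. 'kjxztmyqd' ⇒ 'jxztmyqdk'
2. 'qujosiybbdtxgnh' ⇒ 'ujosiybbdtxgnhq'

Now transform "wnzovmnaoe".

nzovmnaoew

The transformation: move the first character to the end.
Applying that to "wnzovmnaoe" gives "nzovmnaoew".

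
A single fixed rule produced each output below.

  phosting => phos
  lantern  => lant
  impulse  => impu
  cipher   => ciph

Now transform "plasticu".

plas

Each output is the input with this applied: keep only the first 4 characters.
"plasticu" → "plas".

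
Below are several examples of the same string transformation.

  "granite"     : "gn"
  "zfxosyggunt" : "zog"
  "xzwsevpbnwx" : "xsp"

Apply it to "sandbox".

sd

In each case the input is transformed by: move the last 2 characters to the front (rotate right by 2), then keep one character in every 3, starting at position 3 (positions 3rd, 6th, 9th, ...).
For "sandbox", step one produces "oxsandb"; step two turns that into "sd".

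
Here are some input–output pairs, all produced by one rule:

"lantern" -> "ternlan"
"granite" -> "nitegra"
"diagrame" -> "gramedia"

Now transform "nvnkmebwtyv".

In each case the input is transformed by: move the first 3 characters to the end (rotate left by 3).
For "nvnkmebwtyv" the result is "kmebwtyvnvn".

kmebwtyvnvn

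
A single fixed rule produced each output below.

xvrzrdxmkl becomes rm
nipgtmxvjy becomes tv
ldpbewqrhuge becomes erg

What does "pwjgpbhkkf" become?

pk

Each output is the input with this applied: delete the first 3 characters, then keep one character in every 3, starting at position 2 (positions 2nd, 5th, 8th, ...).
For "pwjgpbhkkf", step one produces "gpbhkkf"; step two turns that into "pk".
(Check on "nipgtmxvjy": → "gtmxvjy" → "tv" ✓)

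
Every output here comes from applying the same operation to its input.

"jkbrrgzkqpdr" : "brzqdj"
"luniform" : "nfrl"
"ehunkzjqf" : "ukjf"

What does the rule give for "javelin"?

Rule — move the first character to the end, then keep every other character starting from the second (positions 2nd, 4th, 6th, ...).
Doing the same to "javelin": "vln".

vln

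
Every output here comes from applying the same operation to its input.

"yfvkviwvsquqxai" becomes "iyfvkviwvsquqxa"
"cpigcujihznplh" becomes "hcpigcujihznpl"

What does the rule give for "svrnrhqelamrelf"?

fsvrnrhqelamrel

In each case the input is transformed by: move the last character to the front.
Doing the same to "svrnrhqelamrelf": "fsvrnrhqelamrel".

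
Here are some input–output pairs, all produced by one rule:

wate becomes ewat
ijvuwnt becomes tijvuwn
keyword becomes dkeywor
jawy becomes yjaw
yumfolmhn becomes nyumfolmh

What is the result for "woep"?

The transformation: move the last character to the front.
"woep" → "pwoe".

pwoe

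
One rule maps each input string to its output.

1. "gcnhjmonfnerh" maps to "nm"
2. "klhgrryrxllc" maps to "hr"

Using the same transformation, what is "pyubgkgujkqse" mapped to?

uk

The pattern: keep one character in every 3, starting at position 3 (positions 3rd, 6th, 9th, ...), then keep only the first 2 characters.
On "pyubgkgujkqse": the first step gives "ukjs", and the second then gives "uk".
(Check on "klhgrryrxllc": → "hrxc" → "hr" ✓)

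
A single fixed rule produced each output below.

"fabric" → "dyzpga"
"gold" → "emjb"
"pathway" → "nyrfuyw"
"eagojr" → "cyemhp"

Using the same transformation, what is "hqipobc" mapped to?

fognmza

The rule is to shift every letter 2 places backward in the alphabet (wrapping around).
For "hqipobc" the result is "fognmza".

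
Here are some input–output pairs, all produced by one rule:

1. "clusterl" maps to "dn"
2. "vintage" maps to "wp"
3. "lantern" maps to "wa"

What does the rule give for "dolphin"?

ur

Each output is the input with this applied: shift every letter 9 places forward in the alphabet (wrapping around), then keep one character in every 3, starting at position 3 (positions 3rd, 6th, 9th, ...).
Working it through for "dolphin": intermediate "mxuyqrw", final "ur".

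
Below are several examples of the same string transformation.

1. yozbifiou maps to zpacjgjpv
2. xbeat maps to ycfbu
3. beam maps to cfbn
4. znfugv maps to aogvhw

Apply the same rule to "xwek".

Rule — shift every letter 1 place forward in the alphabet (wrapping around).
"xwek" → "yxfl".

yxfl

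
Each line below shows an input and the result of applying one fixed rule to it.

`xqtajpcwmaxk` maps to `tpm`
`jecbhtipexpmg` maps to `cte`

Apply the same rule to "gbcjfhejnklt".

chn

Each output is the input with this applied: delete the last 3 characters, then keep one character in every 3, starting at position 3 (positions 3rd, 6th, 9th, ...).
For "gbcjfhejnklt" the result is "chn".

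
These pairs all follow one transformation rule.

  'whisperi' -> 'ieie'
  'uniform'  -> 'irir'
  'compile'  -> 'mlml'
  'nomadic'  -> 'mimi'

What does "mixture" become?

xrxr

The pattern: keep one character in every 3, starting at position 3 (positions 3rd, 6th, 9th, ...), then write the whole string twice.
For "mixture", step one produces "xr"; step two turns that into "xrxr".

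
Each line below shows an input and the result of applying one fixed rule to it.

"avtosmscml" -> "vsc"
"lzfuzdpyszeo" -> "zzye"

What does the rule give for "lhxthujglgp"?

hhgp

Looking at the pairs, the operation is to keep one character in every 3, starting at position 2 (positions 2nd, 5th, 8th, ...).
Applying that to "lhxthujglgp" gives "hhgp".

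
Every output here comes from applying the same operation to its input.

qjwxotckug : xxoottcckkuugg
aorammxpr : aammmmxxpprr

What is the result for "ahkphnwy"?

Looking at the pairs, the operation is to delete the first 3 characters, then double every character.
Starting from "ahkphnwy": after the first operation, "phnwy"; after the second, "pphhnnwwyy".
(Check on "qjwxotckug": → "xotckug" → "xxoottcckkuugg" ✓)

pphhnnwwyy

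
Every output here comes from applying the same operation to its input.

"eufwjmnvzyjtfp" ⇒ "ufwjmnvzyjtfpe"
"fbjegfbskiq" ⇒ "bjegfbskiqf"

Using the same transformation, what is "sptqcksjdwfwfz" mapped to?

Looking at the pairs, the operation is to move the first character to the end.
So "sptqcksjdwfwfz" becomes "ptqcksjdwfwfzs".

ptqcksjdwfwfzs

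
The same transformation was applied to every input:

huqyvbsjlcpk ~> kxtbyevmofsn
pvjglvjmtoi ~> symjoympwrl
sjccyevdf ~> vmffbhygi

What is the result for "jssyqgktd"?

mvvbtjnwg

What's happening: shift every letter 3 places forward in the alphabet (wrapping around).
Doing the same to "jssyqgktd": "mvvbtjnwg".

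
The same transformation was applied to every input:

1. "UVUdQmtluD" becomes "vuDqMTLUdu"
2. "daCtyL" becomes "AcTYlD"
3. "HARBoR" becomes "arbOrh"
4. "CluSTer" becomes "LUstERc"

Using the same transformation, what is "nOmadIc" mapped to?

oMADiCN

In each case the input is transformed by: flip the case of every letter, then move the first character to the end.
For "nOmadIc", step one produces "NoMADiC"; step two turns that into "oMADiCN".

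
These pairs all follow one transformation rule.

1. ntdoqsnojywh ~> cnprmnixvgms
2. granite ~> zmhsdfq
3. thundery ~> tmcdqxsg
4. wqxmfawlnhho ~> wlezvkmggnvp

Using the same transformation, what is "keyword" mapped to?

The pattern: shift every letter 1 place backward in the alphabet (wrapping around), then move the first 2 characters to the end (rotate left by 2).
Starting from "keyword": after the first operation, "jdxvnqc"; after the second, "xvnqcjd".

xvnqcjd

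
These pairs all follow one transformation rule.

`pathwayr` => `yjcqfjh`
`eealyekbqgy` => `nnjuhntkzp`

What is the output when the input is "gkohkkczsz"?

The rule is to shift every letter 9 places forward in the alphabet (wrapping around), then delete the last character.
Working it through for "gkohkkczsz": intermediate "ptxqttlibi", final "ptxqttlib".

ptxqttlib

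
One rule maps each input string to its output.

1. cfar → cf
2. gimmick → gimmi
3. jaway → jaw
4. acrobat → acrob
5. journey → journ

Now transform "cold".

Rule — delete the last 2 characters.
On "cold" that produces "co".

co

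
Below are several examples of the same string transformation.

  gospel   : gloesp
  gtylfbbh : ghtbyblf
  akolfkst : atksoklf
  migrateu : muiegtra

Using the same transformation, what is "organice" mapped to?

The transformation: take characters alternately from the front and the back (1st, last, 2nd, 2nd-last, ...).
Applying that to "organice" gives "oercgian".

oercgian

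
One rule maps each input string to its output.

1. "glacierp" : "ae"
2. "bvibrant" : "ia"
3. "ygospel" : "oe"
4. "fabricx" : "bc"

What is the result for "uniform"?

ir

What's happening: keep one character in every 3, starting at position 3 (positions 3rd, 6th, 9th, ...).
On "uniform" that produces "ir".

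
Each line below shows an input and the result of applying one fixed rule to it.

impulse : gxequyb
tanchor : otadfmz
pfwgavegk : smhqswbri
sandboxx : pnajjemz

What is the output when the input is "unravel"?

mhqxgzd

The transformation: shift every letter 12 places forward in the alphabet (wrapping around), then move the first 3 characters to the end (rotate left by 3).
Working it through for "unravel": intermediate "gzdmhqx", final "mhqxgzd".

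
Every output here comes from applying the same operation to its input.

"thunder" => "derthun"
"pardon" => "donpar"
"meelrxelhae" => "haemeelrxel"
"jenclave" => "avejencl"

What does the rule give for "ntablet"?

letntab

The pattern: move the last 3 characters to the front (rotate right by 3).
Applying that to "ntablet" gives "letntab".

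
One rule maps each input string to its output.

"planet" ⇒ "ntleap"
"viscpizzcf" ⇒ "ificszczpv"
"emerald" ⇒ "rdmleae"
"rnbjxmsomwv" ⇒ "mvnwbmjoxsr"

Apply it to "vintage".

teignav

The rule is to take characters alternately from the front and the back (1st, last, 2nd, 2nd-last, ...), then swap the first and last characters.
Starting from "vintage": after the first operation, "veignat"; after the second, "teignav".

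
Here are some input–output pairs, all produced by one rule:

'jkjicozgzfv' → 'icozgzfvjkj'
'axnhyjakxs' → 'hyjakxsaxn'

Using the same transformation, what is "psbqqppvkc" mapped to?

Rule — move the first 3 characters to the end (rotate left by 3).
Doing the same to "psbqqppvkc": "qqppvkcpsb".

qqppvkcpsb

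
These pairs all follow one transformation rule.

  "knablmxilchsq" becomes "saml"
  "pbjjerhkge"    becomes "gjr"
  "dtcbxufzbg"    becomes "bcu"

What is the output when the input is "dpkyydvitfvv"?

Each output is the input with this applied: keep one character in every 3, starting at position 3 (positions 3rd, 6th, 9th, ...), then move the last character to the front.
On "dpkyydvitfvv": the first step gives "kdtv", and the second then gives "vkdt".

vkdt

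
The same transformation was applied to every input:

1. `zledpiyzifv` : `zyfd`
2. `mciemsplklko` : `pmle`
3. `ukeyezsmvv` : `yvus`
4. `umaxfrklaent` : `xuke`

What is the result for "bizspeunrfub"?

usfb

The pattern: keep one character in every 3, starting at position 1 (positions 1st, 4th, 7th, ...), then sort the characters into reverse alphabetical order.
On "bizspeunrfub": the first step gives "bsuf", and the second then gives "usfb".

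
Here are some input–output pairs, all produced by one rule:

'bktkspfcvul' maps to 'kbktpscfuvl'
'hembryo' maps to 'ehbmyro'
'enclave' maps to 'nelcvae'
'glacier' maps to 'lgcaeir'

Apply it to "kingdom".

The rule is to swap each adjacent pair of characters (1↔2, 3↔4, ...).
On "kingdom" that produces "ikgnodm".

ikgnodm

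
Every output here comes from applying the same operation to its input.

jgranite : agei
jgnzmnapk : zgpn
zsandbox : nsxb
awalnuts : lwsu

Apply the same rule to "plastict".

slti

The pattern: keep every other character starting from the second (positions 2nd, 4th, 6th, ...), then swap each adjacent pair of characters (1↔2, 3↔4, ...).
Doing the same to "plastict": "slti".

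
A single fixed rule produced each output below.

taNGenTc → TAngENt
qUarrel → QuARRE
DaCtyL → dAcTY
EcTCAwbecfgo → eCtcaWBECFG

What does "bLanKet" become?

Rule — flip the case of every letter, then delete the last character.
For "bLanKet", step one produces "BlANkET"; step two turns that into "BlANkE".

BlANkE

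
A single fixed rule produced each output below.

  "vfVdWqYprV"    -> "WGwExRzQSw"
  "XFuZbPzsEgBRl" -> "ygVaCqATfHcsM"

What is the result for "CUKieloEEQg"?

dvlJFMPffrH

Each output is the input with this applied: shift every letter 1 place forward in the alphabet (wrapping around), then flip the case of every letter.
Starting from "CUKieloEEQg": after the first operation, "DVLjfmpFFRh"; after the second, "dvlJFMPffrH".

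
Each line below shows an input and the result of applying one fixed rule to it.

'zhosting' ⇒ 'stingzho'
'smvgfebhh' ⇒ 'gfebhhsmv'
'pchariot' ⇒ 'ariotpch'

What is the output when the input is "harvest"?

Looking at the pairs, the operation is to move the first 3 characters to the end (rotate left by 3).
"harvest" → "vesthar".

vesthar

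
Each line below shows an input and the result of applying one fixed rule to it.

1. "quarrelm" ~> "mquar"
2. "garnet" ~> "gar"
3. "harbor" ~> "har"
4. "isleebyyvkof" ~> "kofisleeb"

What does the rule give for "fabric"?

fab

The transformation: swap the front and back halves of the string, then delete the first 3 characters.
Working it through for "fabric": intermediate "ricfab", final "fab".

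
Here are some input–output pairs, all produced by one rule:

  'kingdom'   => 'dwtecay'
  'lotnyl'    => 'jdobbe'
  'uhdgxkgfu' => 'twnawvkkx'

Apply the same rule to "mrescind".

The rule is to shift every letter 10 places backward in the alphabet (wrapping around), then move the first 2 characters to the end (rotate left by 2).
Working it through for "mrescind": intermediate "chuisydt", final "uisydtch".

uisydtch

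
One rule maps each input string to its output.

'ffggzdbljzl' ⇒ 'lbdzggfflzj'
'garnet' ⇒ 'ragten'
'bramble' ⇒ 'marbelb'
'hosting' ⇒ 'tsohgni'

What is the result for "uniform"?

finumro

The transformation: move the last 3 characters to the front (rotate right by 3), then reverse the string.
On "uniform": the first step gives "ormunif", and the second then gives "finumro".
(Check on "hosting": → "inghost" → "tsohgni" ✓)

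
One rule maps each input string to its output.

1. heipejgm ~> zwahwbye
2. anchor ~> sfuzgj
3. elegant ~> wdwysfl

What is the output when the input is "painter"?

The rule is to shift every letter 8 places backward in the alphabet (wrapping around).
On "painter" that produces "hsaflwj".

hsaflwj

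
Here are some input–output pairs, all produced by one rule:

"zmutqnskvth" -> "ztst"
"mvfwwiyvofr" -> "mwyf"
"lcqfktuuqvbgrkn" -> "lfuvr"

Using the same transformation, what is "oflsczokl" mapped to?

oso

Rule — keep one character in every 3, starting at position 1 (positions 1st, 4th, 7th, ...).
So "oflsczokl" becomes "oso".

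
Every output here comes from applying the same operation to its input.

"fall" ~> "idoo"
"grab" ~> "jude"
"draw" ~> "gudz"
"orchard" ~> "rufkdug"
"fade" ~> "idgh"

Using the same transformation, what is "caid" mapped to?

Each output is the input with this applied: shift every letter 3 places forward in the alphabet (wrapping around).
On "caid" that produces "fdlg".

fdlg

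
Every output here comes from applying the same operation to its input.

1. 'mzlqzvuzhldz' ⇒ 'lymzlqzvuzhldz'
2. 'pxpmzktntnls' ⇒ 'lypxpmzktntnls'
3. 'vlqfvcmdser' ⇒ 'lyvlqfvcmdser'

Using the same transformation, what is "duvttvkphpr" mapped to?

lyduvttvkphpr

Each output is the input with this applied: prepend "ly".
Applying that to "duvttvkphpr" gives "lyduvttvkphpr".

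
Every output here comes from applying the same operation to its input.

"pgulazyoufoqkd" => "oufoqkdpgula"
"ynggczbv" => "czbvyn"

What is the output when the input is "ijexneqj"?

neqjij

The transformation: swap the front and back halves of the string, then delete the last 2 characters.
Applying both steps to "ijexneqj": "neqjijex", then "neqjij".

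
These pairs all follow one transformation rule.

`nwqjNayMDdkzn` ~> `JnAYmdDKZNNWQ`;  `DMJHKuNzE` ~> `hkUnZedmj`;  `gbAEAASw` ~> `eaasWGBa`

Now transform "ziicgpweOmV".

The transformation: flip the case of every letter, then move the first 3 characters to the end (rotate left by 3).
Applying both steps to "ziicgpweOmV": "ZIICGPWEoMv", then "CGPWEoMvZII".
(Check on "gbAEAASw": → "GBaeaasW" → "eaasWGBa" ✓)

CGPWEoMvZII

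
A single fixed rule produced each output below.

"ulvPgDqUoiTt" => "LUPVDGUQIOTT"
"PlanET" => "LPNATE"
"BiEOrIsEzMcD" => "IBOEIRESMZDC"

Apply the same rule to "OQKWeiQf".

Rule — swap each adjacent pair of characters (1↔2, 3↔4, ...), then convert every letter to uppercase.
For "OQKWeiQf", step one produces "QOWKiefQ"; step two turns that into "QOWKIEFQ".

QOWKIEFQ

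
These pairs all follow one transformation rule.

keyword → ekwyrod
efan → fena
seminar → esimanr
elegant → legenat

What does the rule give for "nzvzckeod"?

znzvkcoed

Each output is the input with this applied: swap each adjacent pair of characters (1↔2, 3↔4, ...).
So "nzvzckeod" becomes "znzvkcoed".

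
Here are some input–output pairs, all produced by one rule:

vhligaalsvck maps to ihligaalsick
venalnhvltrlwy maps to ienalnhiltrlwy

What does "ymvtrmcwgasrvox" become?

ymitrmcwgasriox

In each case the input is transformed by: replace every "v" with "i".
So "ymvtrmcwgasrvox" becomes "ymitrmcwgasriox".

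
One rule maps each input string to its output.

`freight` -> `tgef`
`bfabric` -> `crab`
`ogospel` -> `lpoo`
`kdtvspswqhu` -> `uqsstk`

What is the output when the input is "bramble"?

In each case the input is transformed by: keep every other character starting from the first (positions 1st, 3rd, 5th, ...), then reverse the string.
Applying both steps to "bramble": "babe", then "ebab".

ebab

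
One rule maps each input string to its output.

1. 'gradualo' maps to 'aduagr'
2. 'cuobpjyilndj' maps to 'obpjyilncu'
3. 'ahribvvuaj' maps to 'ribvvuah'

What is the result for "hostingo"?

stinho

The rule is to delete the last 2 characters, then move the first 2 characters to the end (rotate left by 2).
For "hostingo", step one produces "hostin"; step two turns that into "stinho".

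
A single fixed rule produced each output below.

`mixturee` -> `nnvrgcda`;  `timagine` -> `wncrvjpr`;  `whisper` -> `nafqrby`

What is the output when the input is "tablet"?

In each case the input is transformed by: move the last 2 characters to the front (rotate right by 2), then shift every letter 9 places forward in the alphabet (wrapping around).
For "tablet", step one produces "ettabl"; step two turns that into "nccjku".

nccjku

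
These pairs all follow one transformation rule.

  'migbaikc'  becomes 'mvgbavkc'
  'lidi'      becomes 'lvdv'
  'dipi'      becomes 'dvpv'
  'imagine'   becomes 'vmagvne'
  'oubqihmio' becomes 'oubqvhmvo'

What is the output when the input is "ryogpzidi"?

ryogpzvdv

Looking at the pairs, the operation is to replace every "i" with "v".
Doing the same to "ryogpzidi": "ryogpzvdv".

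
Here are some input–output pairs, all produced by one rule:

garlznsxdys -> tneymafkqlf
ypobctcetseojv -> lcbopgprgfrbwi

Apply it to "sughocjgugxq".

fhtubpwthtkd

Looking at the pairs, the operation is to shift every letter 13 places forward in the alphabet (wrapping around) — i.e. ROT13.
For "sughocjgugxq" the result is "fhtubpwthtkd".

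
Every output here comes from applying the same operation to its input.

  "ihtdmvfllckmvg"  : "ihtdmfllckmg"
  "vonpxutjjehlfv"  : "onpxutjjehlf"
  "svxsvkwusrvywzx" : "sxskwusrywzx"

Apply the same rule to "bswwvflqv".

In each case the input is transformed by: remove every "v".
Applying that to "bswwvflqv" gives "bswwflq".

bswwflq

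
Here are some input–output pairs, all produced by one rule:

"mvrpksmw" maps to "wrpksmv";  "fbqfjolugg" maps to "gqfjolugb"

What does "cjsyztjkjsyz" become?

zsyztjkjsyj

Each output is the input with this applied: delete the first character, then swap the first and last characters.
Applying both steps to "cjsyztjkjsyz": "jsyztjkjsyz", then "zsyztjkjsyj".
(Check on "fbqfjolugg": → "bqfjolugg" → "gqfjolugb" ✓)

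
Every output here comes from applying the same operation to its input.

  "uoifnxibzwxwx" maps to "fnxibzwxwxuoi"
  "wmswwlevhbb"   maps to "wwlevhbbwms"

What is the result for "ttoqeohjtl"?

qeohjtltto

Rule — move the first 3 characters to the end (rotate left by 3).
On "ttoqeohjtl" that produces "qeohjtltto".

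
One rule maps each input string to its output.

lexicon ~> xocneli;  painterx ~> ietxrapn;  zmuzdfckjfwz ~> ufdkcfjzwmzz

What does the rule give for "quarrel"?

aerluqr

In each case the input is transformed by: swap each adjacent pair of characters (1↔2, 3↔4, ...), then move the first 3 characters to the end (rotate left by 3).
On "quarrel": the first step gives "uqraerl", and the second then gives "aerluqr".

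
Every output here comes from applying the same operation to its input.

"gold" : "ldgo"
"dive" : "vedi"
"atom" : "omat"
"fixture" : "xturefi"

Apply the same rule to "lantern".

Rule — move the first 2 characters to the end (rotate left by 2).
For "lantern" the result is "nternla".

nternla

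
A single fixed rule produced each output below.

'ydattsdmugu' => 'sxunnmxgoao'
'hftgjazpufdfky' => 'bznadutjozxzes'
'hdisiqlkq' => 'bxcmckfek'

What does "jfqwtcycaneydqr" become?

The rule is to shift every letter 6 places backward in the alphabet (wrapping around).
On "jfqwtcycaneydqr" that produces "dzkqnwswuhysxkl".

dzkqnwswuhysxkl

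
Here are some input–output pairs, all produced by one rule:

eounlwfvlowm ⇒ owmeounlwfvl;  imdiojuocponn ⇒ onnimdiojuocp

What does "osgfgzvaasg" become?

asgosgfgzva

Rule — move the last 3 characters to the front (rotate right by 3).
For "osgfgzvaasg" the result is "asgosgfgzva".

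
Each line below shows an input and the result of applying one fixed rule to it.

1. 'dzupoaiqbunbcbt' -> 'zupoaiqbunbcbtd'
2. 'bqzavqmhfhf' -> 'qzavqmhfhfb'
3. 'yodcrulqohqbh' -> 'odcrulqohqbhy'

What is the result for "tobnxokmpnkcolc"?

What's happening: move the first character to the end.
So "tobnxokmpnkcolc" becomes "obnxokmpnkcolct".

obnxokmpnkcolct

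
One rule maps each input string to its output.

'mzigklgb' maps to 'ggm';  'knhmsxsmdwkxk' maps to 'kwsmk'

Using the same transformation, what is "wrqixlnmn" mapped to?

niw

The rule is to keep one character in every 3, starting at position 1 (positions 1st, 4th, 7th, ...), then reverse the string.
For "wrqixlnmn", step one produces "win"; step two turns that into "niw".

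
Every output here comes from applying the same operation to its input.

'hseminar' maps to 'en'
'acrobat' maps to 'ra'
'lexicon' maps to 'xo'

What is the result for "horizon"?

ro

The rule is to keep one character in every 3, starting at position 3 (positions 3rd, 6th, 9th, ...).
On "horizon" that produces "ro".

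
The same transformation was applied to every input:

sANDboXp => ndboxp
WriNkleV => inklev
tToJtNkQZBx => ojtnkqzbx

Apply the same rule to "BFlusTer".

luster

Rule — delete the first 2 characters, then convert every letter to lowercase.
So "BFlusTer" becomes "luster".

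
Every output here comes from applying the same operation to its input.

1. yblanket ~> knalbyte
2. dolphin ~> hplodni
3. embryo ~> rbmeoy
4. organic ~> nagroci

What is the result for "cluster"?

tsulcre

What's happening: move the last 2 characters to the front (rotate right by 2), then reverse the string.
For "cluster" the result is "tsulcre".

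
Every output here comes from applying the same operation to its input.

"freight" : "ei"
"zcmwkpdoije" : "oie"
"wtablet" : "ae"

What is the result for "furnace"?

The pattern: keep only the vowels.
On "furnace" that produces "uae".

uae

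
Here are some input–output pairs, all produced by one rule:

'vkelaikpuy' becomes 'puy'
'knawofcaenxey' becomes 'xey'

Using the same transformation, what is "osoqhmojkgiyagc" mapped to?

agc

Looking at the pairs, the operation is to keep only the last 3 characters.
So "osoqhmojkgiyagc" becomes "agc".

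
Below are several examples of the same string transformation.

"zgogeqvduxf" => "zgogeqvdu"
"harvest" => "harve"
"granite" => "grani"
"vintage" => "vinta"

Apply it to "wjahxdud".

The pattern: delete the last 2 characters.
Applying that to "wjahxdud" gives "wjahxd".

wjahxd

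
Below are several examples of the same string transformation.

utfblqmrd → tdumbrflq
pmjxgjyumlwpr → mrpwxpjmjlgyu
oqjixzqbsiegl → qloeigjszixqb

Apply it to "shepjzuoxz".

hxszpueozj

In each case the input is transformed by: swap each adjacent pair of characters (1↔2, 3↔4, ...), then take characters alternately from the front and the back (1st, last, 2nd, 2nd-last, ...).
Starting from "shepjzuoxz": after the first operation, "hspezjouzx"; after the second, "hxszpueozj".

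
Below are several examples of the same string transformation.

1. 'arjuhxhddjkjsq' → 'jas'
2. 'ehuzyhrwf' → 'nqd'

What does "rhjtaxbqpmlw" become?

aqs

What's happening: shift every letter 9 places forward in the alphabet (wrapping around), then keep only the first 3 characters.
"rhjtaxbqpmlw" → "aqs".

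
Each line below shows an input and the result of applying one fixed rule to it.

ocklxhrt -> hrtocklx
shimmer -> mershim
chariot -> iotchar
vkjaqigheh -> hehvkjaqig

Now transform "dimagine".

What's happening: move the last 3 characters to the front (rotate right by 3).
Doing the same to "dimagine": "inedimag".

inedimag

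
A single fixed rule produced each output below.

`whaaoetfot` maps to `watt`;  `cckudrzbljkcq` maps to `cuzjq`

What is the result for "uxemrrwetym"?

umwy

In each case the input is transformed by: keep one character in every 3, starting at position 1 (positions 1st, 4th, 7th, ...).
"uxemrrwetym" → "umwy".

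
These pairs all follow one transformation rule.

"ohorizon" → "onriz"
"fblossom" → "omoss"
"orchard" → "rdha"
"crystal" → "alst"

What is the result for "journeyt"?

ytrne

The transformation: delete the first 3 characters, then move the last 2 characters to the front (rotate right by 2).
Doing the same to "journeyt": "ytrne".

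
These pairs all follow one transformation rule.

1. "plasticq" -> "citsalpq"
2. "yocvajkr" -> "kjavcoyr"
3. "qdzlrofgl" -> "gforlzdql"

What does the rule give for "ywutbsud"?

Each output is the input with this applied: reverse the string, then move the first character to the end.
"ywutbsud" → "dusbtuwy" → "usbtuwyd".

usbtuwyd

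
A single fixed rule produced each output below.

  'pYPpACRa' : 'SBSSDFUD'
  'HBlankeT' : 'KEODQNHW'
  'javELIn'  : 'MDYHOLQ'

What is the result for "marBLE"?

The rule is to shift every letter 3 places forward in the alphabet (wrapping around), then convert every letter to uppercase.
"marBLE" → "pduEOH" → "PDUEOH".

PDUEOH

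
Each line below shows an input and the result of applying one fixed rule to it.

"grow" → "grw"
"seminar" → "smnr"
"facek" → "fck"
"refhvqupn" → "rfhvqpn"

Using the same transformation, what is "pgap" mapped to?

What's happening: remove every vowel.
Applying that to "pgap" gives "pgp".

pgp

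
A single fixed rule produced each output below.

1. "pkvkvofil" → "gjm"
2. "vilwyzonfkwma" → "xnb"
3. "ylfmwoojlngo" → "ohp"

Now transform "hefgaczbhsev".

tfw

The rule is to shift every letter 1 place forward in the alphabet (wrapping around), then keep only the last 3 characters.
On "hefgaczbhsev": the first step gives "ifghbdacitfw", and the second then gives "tfw".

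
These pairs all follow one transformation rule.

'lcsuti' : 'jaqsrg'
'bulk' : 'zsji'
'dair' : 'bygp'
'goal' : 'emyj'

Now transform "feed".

dccb

In each case the input is transformed by: shift every letter 2 places backward in the alphabet (wrapping around).
On "feed" that produces "dccb".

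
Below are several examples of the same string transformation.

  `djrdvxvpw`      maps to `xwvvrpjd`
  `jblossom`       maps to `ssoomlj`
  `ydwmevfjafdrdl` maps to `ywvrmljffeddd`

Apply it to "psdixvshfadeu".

xvusspihfedd

The rule is to sort the characters into reverse alphabetical order, then delete the last character.
So "psdixvshfadeu" becomes "xvusspihfedd".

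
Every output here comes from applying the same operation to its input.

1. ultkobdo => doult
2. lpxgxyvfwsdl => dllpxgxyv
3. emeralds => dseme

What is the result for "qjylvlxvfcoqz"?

qzqjylvlxv

In each case the input is transformed by: move the last 2 characters to the front (rotate right by 2), then delete the last 3 characters.
Starting from "qjylvlxvfcoqz": after the first operation, "qzqjylvlxvfco"; after the second, "qzqjylvlxv".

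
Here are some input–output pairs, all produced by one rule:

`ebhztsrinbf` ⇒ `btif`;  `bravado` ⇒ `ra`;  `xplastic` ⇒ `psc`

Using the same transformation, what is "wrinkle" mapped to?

In each case the input is transformed by: keep one character in every 3, starting at position 2 (positions 2nd, 5th, 8th, ...).
"wrinkle" → "rk".

rk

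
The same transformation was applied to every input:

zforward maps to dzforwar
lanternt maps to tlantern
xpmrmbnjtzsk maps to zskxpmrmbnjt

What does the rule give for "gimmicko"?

Each output is the input with this applied: swap the front and back halves of the string, then move the first 3 characters to the end (rotate left by 3).
For "gimmicko" the result is "ogimmick".

ogimmick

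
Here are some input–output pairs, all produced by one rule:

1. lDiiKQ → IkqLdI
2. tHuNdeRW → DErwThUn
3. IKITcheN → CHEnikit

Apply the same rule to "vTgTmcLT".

MCltVtGt

Each output is the input with this applied: flip the case of every letter, then swap the front and back halves of the string.
For "vTgTmcLT", step one produces "VtGtMClt"; step two turns that into "MCltVtGt".
(Check on "IKITcheN": → "ikitCHEn" → "CHEnikit" ✓)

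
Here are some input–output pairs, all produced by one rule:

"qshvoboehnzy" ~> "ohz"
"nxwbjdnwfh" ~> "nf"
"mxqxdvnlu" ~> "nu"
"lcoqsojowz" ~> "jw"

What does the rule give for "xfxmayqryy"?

What's happening: keep every other character starting from the first (positions 1st, 3rd, 5th, ...), then delete the first 3 characters.
"xfxmayqryy" → "xxaqy" → "qy".
(Check on "qshvoboehnzy": → "qhoohz" → "ohz" ✓)

qy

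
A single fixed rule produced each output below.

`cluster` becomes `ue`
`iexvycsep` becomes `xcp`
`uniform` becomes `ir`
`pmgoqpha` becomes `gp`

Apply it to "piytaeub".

The pattern: keep one character in every 3, starting at position 3 (positions 3rd, 6th, 9th, ...).
Applying that to "piytaeub" gives "ye".

ye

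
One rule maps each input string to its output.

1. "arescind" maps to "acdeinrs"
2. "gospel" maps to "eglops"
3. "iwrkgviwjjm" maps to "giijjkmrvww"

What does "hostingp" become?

ghinopst

The pattern: sort the characters into alphabetical order.
Applying that to "hostingp" gives "ghinopst".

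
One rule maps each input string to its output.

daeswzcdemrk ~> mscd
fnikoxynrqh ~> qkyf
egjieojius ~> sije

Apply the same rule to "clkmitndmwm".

Looking at the pairs, the operation is to keep one character in every 3, starting at position 1 (positions 1st, 4th, 7th, ...), then swap the first and last characters.
"clkmitndmwm" → "wmnc".

wmnc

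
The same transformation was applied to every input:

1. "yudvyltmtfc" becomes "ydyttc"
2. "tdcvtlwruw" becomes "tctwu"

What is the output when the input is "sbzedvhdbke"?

What's happening: keep every other character starting from the first (positions 1st, 3rd, 5th, ...).
Applying that to "sbzedvhdbke" gives "szdhbe".

szdhbe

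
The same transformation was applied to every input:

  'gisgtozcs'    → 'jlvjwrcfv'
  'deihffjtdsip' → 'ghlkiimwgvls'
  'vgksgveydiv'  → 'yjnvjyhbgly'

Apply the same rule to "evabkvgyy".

What's happening: shift every letter 3 places forward in the alphabet (wrapping around).
Doing the same to "evabkvgyy": "hydenyjbb".

hydenyjbb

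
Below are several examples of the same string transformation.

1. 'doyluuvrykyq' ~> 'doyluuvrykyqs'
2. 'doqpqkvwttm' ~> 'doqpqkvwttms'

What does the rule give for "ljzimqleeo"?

ljzimqleeos

Each output is the input with this applied: append "s".
"ljzimqleeo" → "ljzimqleeos".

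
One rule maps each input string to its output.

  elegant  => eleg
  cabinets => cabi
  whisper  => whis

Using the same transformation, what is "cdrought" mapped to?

cdro

Rule — keep only the first 4 characters.
Doing the same to "cdrought": "cdro".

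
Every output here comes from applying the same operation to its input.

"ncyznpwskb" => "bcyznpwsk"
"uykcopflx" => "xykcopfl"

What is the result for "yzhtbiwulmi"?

izhtbiwulm

The pattern: delete the first character, then move the last character to the front.
On "yzhtbiwulmi" that produces "izhtbiwulm".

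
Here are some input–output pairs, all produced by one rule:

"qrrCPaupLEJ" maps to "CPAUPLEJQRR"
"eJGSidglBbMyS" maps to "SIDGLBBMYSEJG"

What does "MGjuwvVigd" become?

What's happening: move the first 3 characters to the end (rotate left by 3), then convert every letter to uppercase.
"MGjuwvVigd" → "uwvVigdMGj" → "UWVVIGDMGJ".

UWVVIGDMGJ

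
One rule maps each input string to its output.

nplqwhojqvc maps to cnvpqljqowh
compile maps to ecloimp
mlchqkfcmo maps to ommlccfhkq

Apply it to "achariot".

The rule is to reverse the string, then take characters alternately from the front and the back (1st, last, 2nd, 2nd-last, ...).
Working it through for "achariot": intermediate "toirahca", final "taocihra".

taocihra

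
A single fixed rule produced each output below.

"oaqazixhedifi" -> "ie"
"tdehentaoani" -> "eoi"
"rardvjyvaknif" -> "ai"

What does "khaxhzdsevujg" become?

The transformation: keep one character in every 3, starting at position 3 (positions 3rd, 6th, 9th, ...), then keep only the vowels.
Starting from "khaxhzdsevujg": after the first operation, "azej"; after the second, "ae".

ae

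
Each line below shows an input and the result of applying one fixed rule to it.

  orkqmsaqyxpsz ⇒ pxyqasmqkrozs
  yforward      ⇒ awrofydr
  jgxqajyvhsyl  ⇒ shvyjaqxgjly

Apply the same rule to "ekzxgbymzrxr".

The rule is to reverse the string, then move the first 2 characters to the end (rotate left by 2).
Starting from "ekzxgbymzrxr": after the first operation, "rxrzmybgxzke"; after the second, "rzmybgxzkerx".

rzmybgxzkerx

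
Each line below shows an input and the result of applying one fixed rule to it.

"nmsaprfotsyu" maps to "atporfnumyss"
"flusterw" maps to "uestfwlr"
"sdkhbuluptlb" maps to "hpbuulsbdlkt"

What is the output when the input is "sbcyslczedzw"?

Each output is the input with this applied: take characters alternately from the front and the back (1st, last, 2nd, 2nd-last, ...), then swap the front and back halves of the string.
For "sbcyslczedzw", step one produces "swbzcdyeszlc"; step two turns that into "yeszlcswbzcd".
(Check on "nmsaprfotsyu": → "numyssatporf" → "atporfnumyss" ✓)

yeszlcswbzcd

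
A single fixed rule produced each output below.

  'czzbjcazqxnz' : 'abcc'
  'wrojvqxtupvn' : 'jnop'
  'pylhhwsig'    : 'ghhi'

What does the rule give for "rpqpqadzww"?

adpp

Rule — sort the characters into alphabetical order, then keep only the first 4 characters.
Applying both steps to "rpqpqadzww": "adppqqrwwz", then "adpp".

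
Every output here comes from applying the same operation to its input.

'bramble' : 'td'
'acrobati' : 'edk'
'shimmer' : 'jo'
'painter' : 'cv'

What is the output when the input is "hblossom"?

In each case the input is transformed by: keep one character in every 3, starting at position 2 (positions 2nd, 5th, 8th, ...), then shift every letter 2 places forward in the alphabet (wrapping around).
So "hblossom" becomes "duo".

duo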